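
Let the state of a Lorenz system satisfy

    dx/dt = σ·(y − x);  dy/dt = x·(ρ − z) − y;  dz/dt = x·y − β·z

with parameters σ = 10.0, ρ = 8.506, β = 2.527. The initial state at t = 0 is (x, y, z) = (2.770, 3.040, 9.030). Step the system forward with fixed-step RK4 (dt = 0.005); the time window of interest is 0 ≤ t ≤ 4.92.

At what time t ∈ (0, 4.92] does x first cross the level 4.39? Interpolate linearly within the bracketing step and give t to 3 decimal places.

t=0.000: state=(2.770, 3.040, 9.030)
step 1 (dt=0.005): k1=(2.700, -4.491, -14.398), k2=(2.520, -4.384, -14.318), k3=(2.527, -4.384, -14.319), k4=(2.354, -4.277, -14.240); state += dt/6·(k1+2k2+2k3+k4)
t=0.005: state=(2.783, 3.018, 8.958)
t=0.010: state=(2.794, 2.997, 8.888)
t=0.015: state=(2.803, 2.977, 8.818)
continuing one RK4 step at a time; state shown every 40 steps (Δt=0.2):
t=0.200: state=(2.825, 2.882, 6.707)
t=0.400: state=(3.302, 3.722, 5.606)
t=0.600: state=(4.385, 4.984, 6.070)
next step: t=0.605: state=(4.415, 5.013, 6.103) — x has crossed 4.39
linear interpolation between t=0.600 (4.38503) and t=0.605 (4.41496) → t≈0.601

t = 0.601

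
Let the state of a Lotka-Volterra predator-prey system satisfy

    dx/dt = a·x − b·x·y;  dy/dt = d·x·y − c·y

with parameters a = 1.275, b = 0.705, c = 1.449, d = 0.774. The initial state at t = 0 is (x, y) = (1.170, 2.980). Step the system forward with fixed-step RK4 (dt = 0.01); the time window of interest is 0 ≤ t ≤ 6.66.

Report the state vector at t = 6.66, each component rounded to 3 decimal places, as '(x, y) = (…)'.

(x, y) = (1.384, 0.876)

t=0.000: state=(1.170, 2.980)
step 1 (dt=0.01): k1=(-0.966, -1.619), k2=(-0.956, -1.626), k3=(-0.956, -1.626), k4=(-0.945, -1.632); state += dt/6·(k1+2k2+2k3+k4)
t=0.010: state=(1.160, 2.964)
t=0.020: state=(1.151, 2.947)
t=0.030: state=(1.142, 2.931)
continuing one RK4 step at a time; state shown every 25 steps (Δt=0.25):
t=0.250: state=(0.988, 2.551)
t=0.500: state=(0.900, 2.129)
t=0.750: state=(0.880, 1.759)
t=1.000: state=(0.912, 1.455)
t=1.250: state=(0.992, 1.217)
t=1.500: state=(1.120, 1.038)
t=1.750: state=(1.298, 0.913)
t=2.000: state=(1.531, 0.834)
t=2.250: state=(1.825, 0.803)
t=2.500: state=(2.176, 0.822)
t=2.750: state=(2.573, 0.906)
t=3.000: state=(2.976, 1.079)
t=3.250: state=(3.302, 1.382)
t=3.500: state=(3.424, 1.853)
t=3.750: state=(3.223, 2.468)
t=4.000: state=(2.717, 3.063)
t=4.250: state=(2.104, 3.398)
t=4.500: state=(1.585, 3.372)
t=4.750: state=(1.232, 3.075)
t=5.000: state=(1.022, 2.656)
t=5.250: state=(0.914, 2.227)
t=5.500: state=(0.879, 1.842)
t=5.750: state=(0.900, 1.522)
t=6.000: state=(0.969, 1.269)
t=6.250: state=(1.085, 1.076)
t=6.500: state=(1.250, 0.938)
t=6.660: state=(1.384, 0.876)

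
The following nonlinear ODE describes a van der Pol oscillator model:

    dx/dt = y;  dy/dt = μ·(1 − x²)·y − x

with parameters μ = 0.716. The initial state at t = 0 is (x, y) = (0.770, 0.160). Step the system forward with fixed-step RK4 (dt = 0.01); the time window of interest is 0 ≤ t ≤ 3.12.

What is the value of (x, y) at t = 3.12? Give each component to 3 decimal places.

t=0.000: state=(0.770, 0.160)
step 1 (dt=0.01): k1=(0.160, -0.723), k2=(0.156, -0.725), k3=(0.156, -0.725), k4=(0.153, -0.727); state += dt/6·(k1+2k2+2k3+k4)
t=0.010: state=(0.772, 0.153)
t=0.020: state=(0.773, 0.145)
t=0.030: state=(0.774, 0.138)
continuing one RK4 step at a time; state shown every 20 steps (Δt=0.2):
t=0.200: state=(0.787, 0.009)
t=0.400: state=(0.773, -0.152)
t=0.600: state=(0.726, -0.317)
t=0.800: state=(0.646, -0.485)
t=1.000: state=(0.532, -0.657)
t=1.200: state=(0.383, -0.833)
t=1.400: state=(0.198, -1.012)
t=1.600: state=(-0.022, -1.186)
t=1.800: state=(-0.274, -1.333)
t=2.000: state=(-0.551, -1.414)
t=2.200: state=(-0.832, -1.379)
t=2.400: state=(-1.092, -1.199)
t=2.600: state=(-1.303, -0.892)
t=2.800: state=(-1.445, -0.526)
t=3.000: state=(-1.514, -0.170)
t=3.120: state=(-1.523, 0.021)

(x, y) = (-1.523, 0.021)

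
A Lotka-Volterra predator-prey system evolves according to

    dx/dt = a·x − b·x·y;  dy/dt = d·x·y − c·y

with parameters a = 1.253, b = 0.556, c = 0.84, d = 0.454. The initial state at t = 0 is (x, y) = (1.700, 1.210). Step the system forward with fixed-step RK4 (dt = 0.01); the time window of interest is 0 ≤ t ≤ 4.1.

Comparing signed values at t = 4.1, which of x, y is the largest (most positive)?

t=0.000: state=(1.700, 1.210)
step 1 (dt=0.01): k1=(0.986, -0.083), k2=(0.990, -0.080), k3=(0.990, -0.080), k4=(0.993, -0.077); state += dt/6·(k1+2k2+2k3+k4)
t=0.010: state=(1.710, 1.209)
t=0.020: state=(1.720, 1.208)
t=0.030: state=(1.730, 1.208)
continuing one RK4 step at a time; state shown every 20 steps (Δt=0.2):
t=0.200: state=(1.910, 1.205)
t=0.400: state=(2.145, 1.224)
t=0.600: state=(2.399, 1.272)
t=0.800: state=(2.665, 1.353)
t=1.000: state=(2.927, 1.474)
t=1.200: state=(3.163, 1.644)
t=1.400: state=(3.345, 1.868)
t=1.600: state=(3.439, 2.151)
t=1.800: state=(3.416, 2.484)
t=2.000: state=(3.263, 2.847)
t=2.200: state=(2.995, 3.200)
t=2.400: state=(2.650, 3.496)
t=2.600: state=(2.280, 3.697)
t=2.800: state=(1.930, 3.782)
t=3.000: state=(1.629, 3.757)
t=3.200: state=(1.387, 3.640)
t=3.400: state=(1.200, 3.459)
t=3.600: state=(1.062, 3.239)
t=3.800: state=(0.964, 3.002)
t=4.000: state=(0.899, 2.761)
t=4.100: state=(0.877, 2.643)
compare at T: x=0.877, y=2.643

largest component: y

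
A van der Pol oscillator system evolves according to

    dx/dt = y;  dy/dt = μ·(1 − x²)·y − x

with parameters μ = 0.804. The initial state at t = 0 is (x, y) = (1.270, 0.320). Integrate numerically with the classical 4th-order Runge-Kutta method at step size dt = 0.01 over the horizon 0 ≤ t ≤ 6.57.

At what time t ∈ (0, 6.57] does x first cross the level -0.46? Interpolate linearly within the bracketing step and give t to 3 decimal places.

t=0.000: state=(1.270, 0.320)
step 1 (dt=0.01): k1=(0.320, -1.428), k2=(0.313, -1.427), k3=(0.313, -1.427), k4=(0.306, -1.426); state += dt/6·(k1+2k2+2k3+k4)
t=0.010: state=(1.273, 0.306)
t=0.020: state=(1.276, 0.291)
t=0.030: state=(1.279, 0.277)
continuing one RK4 step at a time; state shown every 25 steps (Δt=0.25):
t=0.250: state=(1.306, -0.023)
t=0.500: state=(1.262, -0.323)
t=0.750: state=(1.148, -0.584)
t=1.000: state=(0.971, -0.832)
t=1.250: state=(0.731, -1.099)
t=1.500: state=(0.418, -1.410)
t=1.750: state=(0.022, -1.766)
t=1.990: state=(-0.441, -2.066)
next step: t=2.000: state=(-0.462, -2.075) — x has crossed -0.46
linear interpolation between t=1.990 (-0.44085) and t=2.000 (-0.46156) → t≈1.999

t = 1.999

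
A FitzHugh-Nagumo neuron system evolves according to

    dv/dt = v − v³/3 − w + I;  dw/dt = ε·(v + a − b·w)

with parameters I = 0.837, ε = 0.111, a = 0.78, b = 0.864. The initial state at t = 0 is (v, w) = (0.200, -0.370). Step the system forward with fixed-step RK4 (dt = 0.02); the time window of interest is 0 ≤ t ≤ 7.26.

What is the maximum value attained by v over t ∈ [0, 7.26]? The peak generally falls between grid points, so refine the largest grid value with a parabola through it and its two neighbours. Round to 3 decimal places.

max v = 2.021

t=0.000: state=(0.200, -0.370)
step 1 (dt=0.02): k1=(1.404, 0.144), k2=(1.416, 0.146), k3=(1.416, 0.146), k4=(1.428, 0.147); state += dt/6·(k1+2k2+2k3+k4)
t=0.020: state=(0.228, -0.367)
t=0.040: state=(0.257, -0.364)
t=0.060: state=(0.286, -0.361)
continuing one RK4 step at a time; state shown every 25 steps (Δt=0.5):
t=0.500: state=(1.028, -0.278)
t=1.000: state=(1.751, -0.145)
t=1.500: state=(1.998, 0.007)
t=2.000: state=(2.017, 0.158)
t=2.500: state=(1.984, 0.302)
t=3.000: state=(1.939, 0.436)
t=3.500: state=(1.893, 0.562)
t=4.000: state=(1.846, 0.679)
t=4.500: state=(1.799, 0.788)
t=5.000: state=(1.752, 0.890)
t=5.500: state=(1.705, 0.984)
t=6.000: state=(1.658, 1.072)
t=6.500: state=(1.610, 1.152)
t=7.000: state=(1.562, 1.226)
t=7.260: state=(1.536, 1.263)
largest grid value and its neighbours: v(1.800)=2.02081, v(1.820)=2.02091, v(1.840)=2.02089
parabola through these three points peaks at t≈1.827 with v≈2.02092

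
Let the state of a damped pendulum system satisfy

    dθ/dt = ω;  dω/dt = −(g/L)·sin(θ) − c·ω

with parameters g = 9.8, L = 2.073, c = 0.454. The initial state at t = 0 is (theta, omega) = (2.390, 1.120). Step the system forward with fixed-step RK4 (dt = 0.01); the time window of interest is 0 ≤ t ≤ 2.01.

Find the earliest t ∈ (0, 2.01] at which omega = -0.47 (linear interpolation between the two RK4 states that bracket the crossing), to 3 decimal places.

t = 0.569

t=0.000: state=(2.390, 1.120)
step 1 (dt=0.01): k1=(1.120, -3.736), k2=(1.101, -3.709), k3=(1.101, -3.709), k4=(1.083, -3.681); state += dt/6·(k1+2k2+2k3+k4)
t=0.010: state=(2.401, 1.083)
t=0.020: state=(2.412, 1.046)
t=0.030: state=(2.422, 1.010)
continuing one RK4 step at a time; state shown every 10 steps (Δt=0.1):
t=0.100: state=(2.484, 0.772)
t=0.200: state=(2.546, 0.468)
t=0.300: state=(2.579, 0.195)
t=0.400: state=(2.586, -0.058)
t=0.500: state=(2.568, -0.302)
t=0.560: state=(2.545, -0.448)
next step: t=0.570: state=(2.540, -0.473) — omega has crossed -0.47
linear interpolation between t=0.560 (-0.44829) and t=0.570 (-0.47285) → t≈0.569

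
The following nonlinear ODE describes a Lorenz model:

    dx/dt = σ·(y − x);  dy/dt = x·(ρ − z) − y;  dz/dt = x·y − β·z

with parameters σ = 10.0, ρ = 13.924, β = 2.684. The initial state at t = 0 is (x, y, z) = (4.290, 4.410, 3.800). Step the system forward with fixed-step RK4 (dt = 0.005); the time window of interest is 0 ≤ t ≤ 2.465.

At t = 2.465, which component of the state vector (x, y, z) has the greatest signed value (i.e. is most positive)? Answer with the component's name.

largest component: z

t=0.000: state=(4.290, 4.410, 3.800)
step 1 (dt=0.005): k1=(1.200, 39.022, 8.720), k2=(2.146, 38.861, 9.093), k3=(2.118, 38.881, 9.100), k4=(3.038, 38.739, 9.480); state += dt/6·(k1+2k2+2k3+k4)
t=0.005: state=(4.301, 4.604, 3.845)
t=0.010: state=(4.320, 4.798, 3.895)
t=0.015: state=(4.348, 4.990, 3.948)
continuing one RK4 step at a time; state shown every 20 steps (Δt=0.1):
t=0.100: state=(5.787, 8.291, 5.699)
t=0.200: state=(8.657, 11.443, 10.880)
t=0.300: state=(10.126, 9.718, 17.735)
t=0.400: state=(7.845, 4.300, 19.184)
t=0.500: state=(4.429, 1.597, 16.100)
t=0.600: state=(2.454, 1.268, 12.692)
t=0.700: state=(1.828, 1.657, 9.961)
t=0.800: state=(1.971, 2.391, 7.943)
t=0.900: state=(2.656, 3.619, 6.677)
t=1.000: state=(3.947, 5.593, 6.439)
t=1.100: state=(5.951, 8.258, 7.975)
t=1.200: state=(8.227, 10.164, 12.064)
t=1.300: state=(9.083, 8.589, 16.756)
t=1.400: state=(7.372, 4.830, 17.705)
t=1.500: state=(4.873, 2.728, 15.448)
t=1.600: state=(3.336, 2.400, 12.671)
t=1.700: state=(2.892, 2.877, 10.378)
t=1.800: state=(3.220, 3.867, 8.822)
t=1.900: state=(4.167, 5.412, 8.243)
t=2.000: state=(5.675, 7.397, 9.097)
t=2.100: state=(7.389, 8.912, 11.768)
t=2.200: state=(8.272, 8.325, 15.166)
t=2.300: state=(7.434, 5.865, 16.574)
t=2.400: state=(5.653, 3.916, 15.403)
t=2.465: state=(4.666, 3.403, 14.041)
compare at T: x=4.666, y=3.403, z=14.041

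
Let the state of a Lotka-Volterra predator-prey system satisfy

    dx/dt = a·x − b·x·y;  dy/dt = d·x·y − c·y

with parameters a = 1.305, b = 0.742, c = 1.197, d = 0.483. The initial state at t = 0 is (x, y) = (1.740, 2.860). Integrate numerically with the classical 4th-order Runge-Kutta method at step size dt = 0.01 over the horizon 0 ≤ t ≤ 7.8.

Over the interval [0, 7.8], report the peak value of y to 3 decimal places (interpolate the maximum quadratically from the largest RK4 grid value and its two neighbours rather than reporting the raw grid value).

t=0.000: state=(1.740, 2.860)
step 1 (dt=0.01): k1=(-1.422, -1.020), k2=(-1.409, -1.028), k3=(-1.409, -1.028), k4=(-1.397, -1.036); state += dt/6·(k1+2k2+2k3+k4)
t=0.010: state=(1.726, 2.850)
t=0.020: state=(1.712, 2.839)
t=0.030: state=(1.698, 2.829)
continuing one RK4 step at a time; state shown every 50 steps (Δt=0.5):
t=0.500: state=(1.291, 2.245)
t=1.000: state=(1.207, 1.659)
t=1.500: state=(1.361, 1.238)
t=2.000: state=(1.739, 0.985)
t=2.500: state=(2.373, 0.885)
t=3.000: state=(3.259, 0.956)
t=3.500: state=(4.167, 1.294)
t=4.000: state=(4.367, 2.042)
t=4.500: state=(3.320, 2.895)
t=5.000: state=(2.068, 3.022)
t=5.500: state=(1.411, 2.499)
t=6.000: state=(1.208, 1.872)
t=6.500: state=(1.275, 1.382)
t=7.000: state=(1.563, 1.065)
t=7.500: state=(2.092, 0.906)
t=7.800: state=(2.539, 0.883)
largest grid value and its neighbours: y(4.800)=3.08044, y(4.810)=3.08073, y(4.820)=3.08065
parabola through these three points peaks at t≈4.813 with y≈3.08074

max y = 3.081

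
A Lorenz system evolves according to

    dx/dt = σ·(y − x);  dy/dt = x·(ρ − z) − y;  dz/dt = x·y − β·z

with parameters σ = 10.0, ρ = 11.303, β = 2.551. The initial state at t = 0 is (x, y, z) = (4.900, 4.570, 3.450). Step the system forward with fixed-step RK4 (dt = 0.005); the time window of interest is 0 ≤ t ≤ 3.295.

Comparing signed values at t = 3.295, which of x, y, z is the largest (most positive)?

t=0.000: state=(4.900, 4.570, 3.450)
step 1 (dt=0.005): k1=(-3.300, 33.910, 13.592), k2=(-2.370, 33.594, 13.882), k3=(-2.401, 33.609, 13.887), k4=(-1.499, 33.308, 14.181); state += dt/6·(k1+2k2+2k3+k4)
t=0.005: state=(4.888, 4.738, 3.519)
t=0.010: state=(4.885, 4.903, 3.592)
t=0.015: state=(4.890, 5.066, 3.667)
continuing one RK4 step at a time; state shown every 40 steps (Δt=0.2):
t=0.200: state=(7.665, 9.284, 9.492)
t=0.400: state=(6.919, 4.681, 15.029)
t=0.600: state=(3.036, 1.950, 11.093)
t=0.800: state=(2.346, 2.558, 7.485)
t=1.000: state=(3.568, 4.571, 6.115)
t=1.200: state=(6.130, 7.449, 8.524)
t=1.400: state=(7.005, 6.255, 13.097)
t=1.600: state=(4.513, 3.366, 11.936)
t=1.800: state=(3.372, 3.344, 9.014)
t=2.000: state=(4.112, 4.819, 7.746)
t=2.200: state=(5.811, 6.612, 9.303)
t=2.400: state=(6.328, 5.919, 12.008)
t=2.600: state=(4.860, 4.114, 11.475)
t=2.800: state=(4.050, 4.013, 9.534)
t=3.000: state=(4.576, 5.077, 8.747)
t=3.200: state=(5.660, 6.101, 9.897)
t=3.295: state=(5.936, 6.050, 10.774)
compare at T: x=5.936, y=6.050, z=10.774

largest component: z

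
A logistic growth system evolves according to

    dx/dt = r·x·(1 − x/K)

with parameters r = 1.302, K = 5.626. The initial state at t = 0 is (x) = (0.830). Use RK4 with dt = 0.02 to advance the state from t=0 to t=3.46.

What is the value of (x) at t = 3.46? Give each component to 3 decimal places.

t=0.000: state=(0.830)
step 1 (dt=0.02): k1=(0.921), k2=(0.930), k3=(0.930), k4=(0.938); state += dt/6·(k1+2k2+2k3+k4)
t=0.020: state=(0.849)
t=0.040: state=(0.868)
t=0.060: state=(0.887)
continuing one RK4 step at a time; state shown every 10 steps (Δt=0.2):
t=0.200: state=(1.032)
t=0.400: state=(1.269)
t=0.600: state=(1.543)
t=0.800: state=(1.851)
t=1.000: state=(2.188)
t=1.200: state=(2.544)
t=1.400: state=(2.910)
t=1.600: state=(3.272)
t=1.800: state=(3.619)
t=2.000: state=(3.941)
t=2.200: state=(4.232)
t=2.400: state=(4.487)
t=2.600: state=(4.705)
t=2.800: state=(4.889)
t=3.000: state=(5.040)
t=3.200: state=(5.163)
t=3.400: state=(5.263)
t=3.460: state=(5.288)

(x) = (5.288)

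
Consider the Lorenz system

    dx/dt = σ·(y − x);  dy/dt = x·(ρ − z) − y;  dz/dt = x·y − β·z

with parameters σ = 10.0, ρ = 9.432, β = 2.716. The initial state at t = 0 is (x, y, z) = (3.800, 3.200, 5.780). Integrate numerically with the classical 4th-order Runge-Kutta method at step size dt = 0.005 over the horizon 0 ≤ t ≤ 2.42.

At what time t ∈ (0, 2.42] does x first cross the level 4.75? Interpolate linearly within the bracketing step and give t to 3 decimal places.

t = 0.236

t=0.000: state=(3.800, 3.200, 5.780)
step 1 (dt=0.005): k1=(-6.000, 10.678, -3.538), k2=(-5.583, 10.630, -3.461), k3=(-5.595, 10.633, -3.459), k4=(-5.189, 10.588, -3.380); state += dt/6·(k1+2k2+2k3+k4)
t=0.005: state=(3.772, 3.253, 5.763)
t=0.010: state=(3.748, 3.306, 5.746)
t=0.015: state=(3.728, 3.358, 5.731)
continuing one RK4 step at a time; state shown every 20 steps (Δt=0.1):
t=0.100: state=(3.801, 4.228, 5.623)
t=0.200: state=(4.450, 5.254, 6.005)
t=0.235: state=(4.741, 5.593, 6.294)
next step: t=0.240: state=(4.783, 5.639, 6.342) — x has crossed 4.75
linear interpolation between t=0.235 (4.74078) and t=0.240 (4.78348) → t≈0.236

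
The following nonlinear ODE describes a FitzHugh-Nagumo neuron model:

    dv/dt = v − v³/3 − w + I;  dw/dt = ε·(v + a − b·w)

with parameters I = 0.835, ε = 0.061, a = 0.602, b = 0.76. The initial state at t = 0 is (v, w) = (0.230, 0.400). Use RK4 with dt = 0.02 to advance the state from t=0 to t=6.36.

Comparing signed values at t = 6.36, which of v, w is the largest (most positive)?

largest component: v

t=0.000: state=(0.230, 0.400)
step 1 (dt=0.02): k1=(0.661, 0.032), k2=(0.667, 0.033), k3=(0.667, 0.033), k4=(0.673, 0.033); state += dt/6·(k1+2k2+2k3+k4)
t=0.020: state=(0.243, 0.401)
t=0.040: state=(0.257, 0.401)
t=0.060: state=(0.271, 0.402)
continuing one RK4 step at a time; state shown every 25 steps (Δt=0.5):
t=0.500: state=(0.638, 0.422)
t=1.000: state=(1.154, 0.457)
t=1.500: state=(1.572, 0.506)
t=2.000: state=(1.765, 0.564)
t=2.500: state=(1.816, 0.623)
t=3.000: state=(1.815, 0.682)
t=3.500: state=(1.797, 0.739)
t=4.000: state=(1.775, 0.794)
t=4.500: state=(1.750, 0.847)
t=5.000: state=(1.725, 0.898)
t=5.500: state=(1.700, 0.947)
t=6.000: state=(1.675, 0.995)
t=6.360: state=(1.656, 1.028)
compare at T: v=1.656, w=1.028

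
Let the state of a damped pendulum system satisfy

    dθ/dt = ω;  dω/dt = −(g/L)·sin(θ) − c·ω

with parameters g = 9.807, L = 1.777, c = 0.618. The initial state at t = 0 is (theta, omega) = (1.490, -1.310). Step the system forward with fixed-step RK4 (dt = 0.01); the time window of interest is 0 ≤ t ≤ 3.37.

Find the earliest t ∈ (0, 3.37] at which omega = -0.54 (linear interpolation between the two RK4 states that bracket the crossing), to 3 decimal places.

t=0.000: state=(1.490, -1.310)
step 1 (dt=0.01): k1=(-1.310, -4.691), k2=(-1.333, -4.674), k3=(-1.333, -4.674), k4=(-1.357, -4.656); state += dt/6·(k1+2k2+2k3+k4)
t=0.010: state=(1.477, -1.357)
t=0.020: state=(1.463, -1.403)
t=0.030: state=(1.449, -1.449)
continuing one RK4 step at a time; state shown every 20 steps (Δt=0.2):
t=0.200: state=(1.140, -2.160)
t=0.400: state=(0.646, -2.712)
t=0.600: state=(0.089, -2.760)
t=0.800: state=(-0.421, -2.255)
t=1.000: state=(-0.789, -1.391)
t=1.170: state=(-0.955, -0.563)
next step: t=1.180: state=(-0.961, -0.515) — omega has crossed -0.54
linear interpolation between t=1.170 (-0.56334) and t=1.180 (-0.51486) → t≈1.175

t = 1.175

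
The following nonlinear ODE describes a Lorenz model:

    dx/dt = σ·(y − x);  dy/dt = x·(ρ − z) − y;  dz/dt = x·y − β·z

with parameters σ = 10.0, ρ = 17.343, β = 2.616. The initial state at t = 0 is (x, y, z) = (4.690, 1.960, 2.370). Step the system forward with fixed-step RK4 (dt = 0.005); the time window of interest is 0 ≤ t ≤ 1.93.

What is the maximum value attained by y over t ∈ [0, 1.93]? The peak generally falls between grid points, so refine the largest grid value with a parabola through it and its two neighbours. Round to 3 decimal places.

t=0.000: state=(4.690, 1.960, 2.370)
step 1 (dt=0.005): k1=(-27.300, 68.263, 2.992), k2=(-24.911, 67.036, 3.628), k3=(-25.001, 67.121, 3.622), k4=(-22.694, 65.973, 4.232); state += dt/6·(k1+2k2+2k3+k4)
t=0.005: state=(4.565, 2.295, 2.388)
t=0.010: state=(4.462, 2.620, 2.412)
t=0.015: state=(4.380, 2.936, 2.442)
continuing one RK4 step at a time; state shown every 20 steps (Δt=0.1):
t=0.100: state=(5.182, 7.943, 3.881)
t=0.200: state=(9.304, 14.281, 10.294)
t=0.300: state=(12.823, 13.226, 23.061)
t=0.400: state=(9.140, 2.749, 25.798)
t=0.500: state=(3.347, -1.011, 20.110)
t=0.600: state=(0.531, -1.053, 15.320)
t=0.700: state=(-0.429, -0.994, 11.798)
t=0.800: state=(-0.895, -1.355, 9.152)
t=0.900: state=(-1.484, -2.261, 7.233)
t=1.000: state=(-2.582, -4.084, 6.129)
t=1.100: state=(-4.677, -7.456, 6.557)
t=1.200: state=(-8.155, -12.129, 10.729)
t=1.300: state=(-11.361, -12.774, 19.932)
t=1.400: state=(-9.750, -5.544, 24.419)
t=1.500: state=(-5.122, -1.018, 20.685)
t=1.600: state=(-2.240, -0.506, 16.110)
t=1.700: state=(-1.283, -0.922, 12.499)
t=1.800: state=(-1.278, -1.570, 9.756)
t=1.900: state=(-1.835, -2.678, 7.795)
t=1.930: state=(-2.118, -3.168, 7.373)
largest grid value and its neighbours: y(0.240)=15.58200, y(0.245)=15.60723, y(0.250)=15.59484
parabola through these three points peaks at t≈0.246 with y≈15.60777

max y = 15.608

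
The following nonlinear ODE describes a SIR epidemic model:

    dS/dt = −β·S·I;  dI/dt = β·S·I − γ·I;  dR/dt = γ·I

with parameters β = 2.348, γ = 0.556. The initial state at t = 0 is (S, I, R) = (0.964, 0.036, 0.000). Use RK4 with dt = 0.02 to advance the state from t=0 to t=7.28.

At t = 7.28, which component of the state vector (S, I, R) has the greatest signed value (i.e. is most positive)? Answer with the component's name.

largest component: R

t=0.000: state=(0.964, 0.036, 0.000)
step 1 (dt=0.02): k1=(-0.081, 0.061, 0.020), k2=(-0.083, 0.062, 0.020), k3=(-0.083, 0.062, 0.020), k4=(-0.084, 0.063, 0.021); state += dt/6·(k1+2k2+2k3+k4)
t=0.020: state=(0.962, 0.037, 0.000)
t=0.040: state=(0.961, 0.039, 0.001)
t=0.060: state=(0.959, 0.040, 0.001)
continuing one RK4 step at a time; state shown every 25 steps (Δt=0.5):
t=0.500: state=(0.902, 0.082, 0.016)
t=1.000: state=(0.783, 0.168, 0.049)
t=1.500: state=(0.600, 0.288, 0.112)
t=2.000: state=(0.401, 0.391, 0.208)
t=2.500: state=(0.246, 0.431, 0.324)
t=3.000: state=(0.149, 0.409, 0.442)
t=3.500: state=(0.095, 0.357, 0.548)
t=4.000: state=(0.065, 0.296, 0.639)
t=4.500: state=(0.047, 0.239, 0.713)
t=5.000: state=(0.037, 0.190, 0.773)
t=5.500: state=(0.030, 0.150, 0.820)
t=6.000: state=(0.026, 0.117, 0.857)
t=6.500: state=(0.023, 0.091, 0.886)
t=7.000: state=(0.021, 0.071, 0.908)
t=7.280: state=(0.020, 0.062, 0.918)
compare at T: S=0.020, I=0.062, R=0.918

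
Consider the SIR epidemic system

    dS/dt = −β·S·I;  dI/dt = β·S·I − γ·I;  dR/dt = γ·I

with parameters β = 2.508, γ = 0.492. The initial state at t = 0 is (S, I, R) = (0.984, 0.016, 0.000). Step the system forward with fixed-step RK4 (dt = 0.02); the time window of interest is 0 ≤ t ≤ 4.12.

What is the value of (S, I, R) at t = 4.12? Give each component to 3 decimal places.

(S, I, R) = (0.047, 0.357, 0.596)

t=0.000: state=(0.984, 0.016, 0.000)
step 1 (dt=0.02): k1=(-0.039, 0.032, 0.008), k2=(-0.040, 0.032, 0.008), k3=(-0.040, 0.032, 0.008), k4=(-0.041, 0.033, 0.008); state += dt/6·(k1+2k2+2k3+k4)
t=0.020: state=(0.983, 0.017, 0.000)
t=0.040: state=(0.982, 0.017, 0.000)
t=0.060: state=(0.981, 0.018, 0.001)
continuing one RK4 step at a time; state shown every 10 steps (Δt=0.2):
t=0.200: state=(0.974, 0.024, 0.002)
t=0.400: state=(0.960, 0.035, 0.005)
t=0.600: state=(0.940, 0.051, 0.009)
t=0.800: state=(0.911, 0.074, 0.015)
t=1.000: state=(0.872, 0.104, 0.024)
t=1.200: state=(0.820, 0.145, 0.036)
t=1.400: state=(0.753, 0.194, 0.052)
t=1.600: state=(0.674, 0.252, 0.074)
t=1.800: state=(0.584, 0.313, 0.102)
t=2.000: state=(0.492, 0.372, 0.136)
t=2.200: state=(0.403, 0.422, 0.175)
t=2.400: state=(0.323, 0.458, 0.219)
t=2.600: state=(0.255, 0.480, 0.265)
t=2.800: state=(0.200, 0.487, 0.313)
t=3.000: state=(0.157, 0.483, 0.360)
t=3.200: state=(0.123, 0.469, 0.407)
t=3.400: state=(0.098, 0.449, 0.453)
t=3.600: state=(0.079, 0.426, 0.496)
t=3.800: state=(0.064, 0.400, 0.536)
t=4.000: state=(0.053, 0.373, 0.574)
t=4.120: state=(0.047, 0.357, 0.596)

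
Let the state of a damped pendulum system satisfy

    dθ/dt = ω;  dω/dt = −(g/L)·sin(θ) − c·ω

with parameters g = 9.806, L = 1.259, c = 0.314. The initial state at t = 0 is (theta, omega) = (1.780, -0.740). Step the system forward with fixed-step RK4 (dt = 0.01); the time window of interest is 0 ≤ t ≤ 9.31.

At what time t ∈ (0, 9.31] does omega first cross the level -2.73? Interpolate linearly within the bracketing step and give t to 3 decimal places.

t = 0.278

t=0.000: state=(1.780, -0.740)
step 1 (dt=0.01): k1=(-0.740, -7.387), k2=(-0.777, -7.381), k3=(-0.777, -7.381), k4=(-0.814, -7.376); state += dt/6·(k1+2k2+2k3+k4)
t=0.010: state=(1.772, -0.814)
t=0.020: state=(1.764, -0.888)
t=0.030: state=(1.754, -0.961)
t=0.270: state=(1.315, -2.677)
next step: t=0.280: state=(1.288, -2.744) — omega has crossed -2.73
linear interpolation between t=0.270 (-2.67717) and t=0.280 (-2.74374) → t≈0.278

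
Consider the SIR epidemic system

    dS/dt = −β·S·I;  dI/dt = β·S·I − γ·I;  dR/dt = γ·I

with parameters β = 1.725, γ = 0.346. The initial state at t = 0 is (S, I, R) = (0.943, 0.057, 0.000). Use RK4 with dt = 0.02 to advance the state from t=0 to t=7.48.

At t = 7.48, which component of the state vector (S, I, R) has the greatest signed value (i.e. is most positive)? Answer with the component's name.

largest component: R

t=0.000: state=(0.943, 0.057, 0.000)
step 1 (dt=0.02): k1=(-0.093, 0.073, 0.020), k2=(-0.094, 0.074, 0.020), k3=(-0.094, 0.074, 0.020), k4=(-0.095, 0.075, 0.020); state += dt/6·(k1+2k2+2k3+k4)
t=0.020: state=(0.941, 0.058, 0.000)
t=0.040: state=(0.939, 0.060, 0.001)
t=0.060: state=(0.937, 0.062, 0.001)
continuing one RK4 step at a time; state shown every 25 steps (Δt=0.5):
t=0.500: state=(0.881, 0.106, 0.014)
t=1.000: state=(0.780, 0.182, 0.038)
t=1.500: state=(0.639, 0.283, 0.078)
t=2.000: state=(0.478, 0.386, 0.136)
t=2.500: state=(0.331, 0.459, 0.210)
t=3.000: state=(0.219, 0.488, 0.292)
t=3.500: state=(0.144, 0.479, 0.377)
t=4.000: state=(0.097, 0.446, 0.457)
t=4.500: state=(0.067, 0.403, 0.530)
t=5.000: state=(0.048, 0.356, 0.596)
t=5.500: state=(0.036, 0.310, 0.654)
t=6.000: state=(0.028, 0.268, 0.704)
t=6.500: state=(0.023, 0.231, 0.747)
t=7.000: state=(0.019, 0.197, 0.784)
t=7.480: state=(0.016, 0.170, 0.814)
compare at T: S=0.016, I=0.170, R=0.814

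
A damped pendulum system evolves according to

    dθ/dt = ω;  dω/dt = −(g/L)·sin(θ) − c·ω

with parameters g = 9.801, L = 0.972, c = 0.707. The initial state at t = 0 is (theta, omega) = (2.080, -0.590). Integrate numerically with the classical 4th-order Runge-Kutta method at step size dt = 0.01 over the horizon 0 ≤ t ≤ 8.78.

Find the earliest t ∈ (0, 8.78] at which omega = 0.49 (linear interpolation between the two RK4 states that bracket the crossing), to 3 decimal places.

t = 1.236

t=0.000: state=(2.080, -0.590)
step 1 (dt=0.01): k1=(-0.590, -8.387), k2=(-0.632, -8.372), k3=(-0.632, -8.373), k4=(-0.674, -8.359); state += dt/6·(k1+2k2+2k3+k4)
t=0.010: state=(2.074, -0.674)
t=0.020: state=(2.067, -0.757)
t=0.030: state=(2.059, -0.840)
continuing one RK4 step at a time; state shown every 50 steps (Δt=0.5):
t=0.500: state=(0.778, -4.343)
t=1.000: state=(-1.091, -1.850)
t=1.230: state=(-1.250, 0.433)
next step: t=1.240: state=(-1.245, 0.525) — omega has crossed 0.49
linear interpolation between t=1.230 (0.43309) and t=1.240 (0.52530) → t≈1.236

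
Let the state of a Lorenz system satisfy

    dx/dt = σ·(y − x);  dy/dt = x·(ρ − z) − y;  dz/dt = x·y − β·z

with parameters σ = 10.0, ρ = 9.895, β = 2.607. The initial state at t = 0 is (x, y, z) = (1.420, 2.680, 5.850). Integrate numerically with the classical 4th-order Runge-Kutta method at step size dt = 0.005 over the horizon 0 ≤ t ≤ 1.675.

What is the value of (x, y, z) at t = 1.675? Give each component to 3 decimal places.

(x, y, z) = (5.816, 5.487, 10.282)

t=0.000: state=(1.420, 2.680, 5.850)
step 1 (dt=0.005): k1=(12.600, 3.064, -11.445), k2=(12.362, 3.225, -11.275), k3=(12.372, 3.222, -11.277), k4=(12.143, 3.382, -11.109); state += dt/6·(k1+2k2+2k3+k4)
t=0.005: state=(1.482, 2.696, 5.794)
t=0.010: state=(1.541, 2.714, 5.739)
t=0.015: state=(1.599, 2.733, 5.686)
continuing one RK4 step at a time; state shown every 20 steps (Δt=0.1):
t=0.100: state=(2.406, 3.271, 5.021)
t=0.200: state=(3.321, 4.329, 4.833)
t=0.300: state=(4.450, 5.690, 5.456)
t=0.400: state=(5.714, 6.923, 7.084)
t=0.500: state=(6.659, 7.224, 9.424)
t=0.600: state=(6.685, 6.164, 11.291)
t=0.700: state=(5.759, 4.560, 11.641)
t=0.800: state=(4.555, 3.453, 10.747)
t=0.900: state=(3.676, 3.042, 9.422)
t=1.000: state=(3.283, 3.116, 8.181)
t=1.100: state=(3.308, 3.509, 7.252)
t=1.200: state=(3.658, 4.144, 6.756)
t=1.300: state=(4.253, 4.938, 6.792)
t=1.400: state=(4.979, 5.710, 7.418)
t=1.500: state=(5.627, 6.145, 8.526)
t=1.600: state=(5.925, 5.974, 9.700)
t=1.675: state=(5.816, 5.487, 10.282)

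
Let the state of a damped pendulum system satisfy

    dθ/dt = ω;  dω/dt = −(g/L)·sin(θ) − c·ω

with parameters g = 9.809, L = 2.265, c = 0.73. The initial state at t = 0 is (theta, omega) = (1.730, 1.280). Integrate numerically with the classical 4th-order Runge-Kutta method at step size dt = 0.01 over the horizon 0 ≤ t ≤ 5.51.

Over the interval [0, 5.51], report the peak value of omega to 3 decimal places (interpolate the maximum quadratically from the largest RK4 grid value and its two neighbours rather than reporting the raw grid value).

max omega = 1.432

t=0.000: state=(1.730, 1.280)
step 1 (dt=0.01): k1=(1.280, -5.210), k2=(1.254, -5.187), k3=(1.254, -5.187), k4=(1.228, -5.164); state += dt/6·(k1+2k2+2k3+k4)
t=0.010: state=(1.743, 1.228)
t=0.020: state=(1.755, 1.177)
t=0.030: state=(1.766, 1.126)
continuing one RK4 step at a time; state shown every 20 steps (Δt=0.2):
t=0.200: state=(1.888, 0.327)
t=0.400: state=(1.871, -0.482)
t=0.600: state=(1.701, -1.201)
t=0.800: state=(1.395, -1.840)
t=1.000: state=(0.975, -2.332)
t=1.200: state=(0.481, -2.545)
t=1.400: state=(-0.018, -2.375)
t=1.600: state=(-0.446, -1.858)
t=1.800: state=(-0.748, -1.144)
t=2.000: state=(-0.901, -0.390)
t=2.200: state=(-0.908, 0.302)
t=2.400: state=(-0.788, 0.869)
t=2.600: state=(-0.572, 1.260)
t=2.800: state=(-0.299, 1.427)
t=3.000: state=(-0.017, 1.356)
t=3.200: state=(0.229, 1.081)
t=3.400: state=(0.406, 0.676)
t=3.600: state=(0.497, 0.226)
t=3.800: state=(0.499, -0.194)
t=4.000: state=(0.425, -0.530)
t=4.200: state=(0.295, -0.743)
t=4.400: state=(0.137, -0.814)
t=4.600: state=(-0.021, -0.748)
t=4.800: state=(-0.155, -0.571)
t=5.000: state=(-0.246, -0.329)
t=5.200: state=(-0.285, -0.069)
t=5.400: state=(-0.275, 0.166)
t=5.510: state=(-0.251, 0.272)
largest grid value and its neighbours: omega(2.830)=1.43150, omega(2.840)=1.43174, omega(2.850)=1.43137
parabola through these three points peaks at t≈2.839 with omega≈1.43174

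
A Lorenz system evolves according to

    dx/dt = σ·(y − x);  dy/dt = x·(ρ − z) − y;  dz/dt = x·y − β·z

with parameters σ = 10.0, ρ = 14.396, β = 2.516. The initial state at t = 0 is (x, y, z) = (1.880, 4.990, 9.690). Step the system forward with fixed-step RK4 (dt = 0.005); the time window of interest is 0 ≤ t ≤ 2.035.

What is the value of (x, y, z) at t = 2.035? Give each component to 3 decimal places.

(x, y, z) = (6.551, 7.414, 12.553)

t=0.000: state=(1.880, 4.990, 9.690)
step 1 (dt=0.005): k1=(31.100, 3.857, -14.999), k2=(30.419, 4.287, -14.498), k3=(30.447, 4.275, -14.507), k4=(29.791, 4.700, -14.013); state += dt/6·(k1+2k2+2k3+k4)
t=0.005: state=(2.032, 5.011, 9.617)
t=0.010: state=(2.178, 5.037, 9.550)
t=0.015: state=(2.318, 5.067, 9.487)
continuing one RK4 step at a time; state shown every 20 steps (Δt=0.1):
t=0.100: state=(4.181, 6.071, 9.083)
t=0.200: state=(6.026, 7.850, 10.266)
t=0.300: state=(7.643, 8.868, 13.206)
t=0.400: state=(8.092, 7.656, 16.242)
t=0.500: state=(6.901, 5.180, 16.915)
t=0.600: state=(5.159, 3.600, 15.414)
t=0.700: state=(3.997, 3.259, 13.312)
t=0.800: state=(3.655, 3.678, 11.488)
t=0.900: state=(3.989, 4.614, 10.314)
t=1.000: state=(4.866, 5.970, 10.090)
t=1.100: state=(6.110, 7.420, 11.137)
t=1.200: state=(7.257, 8.097, 13.368)
t=1.300: state=(7.540, 7.206, 15.543)
t=1.400: state=(6.682, 5.440, 16.085)
t=1.500: state=(5.392, 4.200, 15.022)
t=1.600: state=(4.478, 3.879, 13.388)
t=1.700: state=(4.202, 4.234, 11.931)
t=1.800: state=(4.504, 5.054, 11.045)
t=1.900: state=(5.253, 6.167, 11.011)
t=2.000: state=(6.229, 7.195, 11.997)
t=2.035: state=(6.551, 7.414, 12.553)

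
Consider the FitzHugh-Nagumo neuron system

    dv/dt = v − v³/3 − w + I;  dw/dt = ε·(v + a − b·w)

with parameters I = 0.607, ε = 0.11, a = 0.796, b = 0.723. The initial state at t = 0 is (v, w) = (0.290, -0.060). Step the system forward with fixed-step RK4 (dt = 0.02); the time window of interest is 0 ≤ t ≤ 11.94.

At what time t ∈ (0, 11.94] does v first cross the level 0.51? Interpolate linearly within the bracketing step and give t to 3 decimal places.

t=0.000: state=(0.290, -0.060)
step 1 (dt=0.02): k1=(0.949, 0.124), k2=(0.956, 0.125), k3=(0.956, 0.125), k4=(0.964, 0.126); state += dt/6·(k1+2k2+2k3+k4)
t=0.020: state=(0.309, -0.057)
t=0.040: state=(0.329, -0.055)
t=0.060: state=(0.348, -0.052)
t=0.200: state=(0.495, -0.033)
next step: t=0.220: state=(0.517, -0.030) — v has crossed 0.51
linear interpolation between t=0.200 (0.49453) and t=0.220 (0.51655) → t≈0.214

t = 0.214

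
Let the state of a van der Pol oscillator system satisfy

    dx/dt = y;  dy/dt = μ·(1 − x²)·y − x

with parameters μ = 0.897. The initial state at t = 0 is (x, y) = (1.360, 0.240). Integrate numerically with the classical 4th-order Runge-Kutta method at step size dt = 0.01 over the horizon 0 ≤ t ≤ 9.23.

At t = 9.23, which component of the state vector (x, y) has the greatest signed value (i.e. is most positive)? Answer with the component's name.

t=0.000: state=(1.360, 0.240)
step 1 (dt=0.01): k1=(0.240, -1.543), k2=(0.232, -1.539), k3=(0.232, -1.539), k4=(0.225, -1.535); state += dt/6·(k1+2k2+2k3+k4)
t=0.010: state=(1.362, 0.225)
t=0.020: state=(1.364, 0.209)
t=0.030: state=(1.367, 0.194)
continuing one RK4 step at a time; state shown every 50 steps (Δt=0.5):
t=0.500: state=(1.308, -0.404)
t=1.000: state=(0.983, -0.893)
t=1.500: state=(0.393, -1.514)
t=2.000: state=(-0.567, -2.275)
t=2.500: state=(-1.605, -1.465)
t=3.000: state=(-1.917, 0.038)
t=3.500: state=(-1.738, 0.586)
t=4.000: state=(-1.367, 0.896)
t=4.500: state=(-0.818, 1.344)
t=5.000: state=(0.043, 2.163)
t=5.500: state=(1.262, 2.335)
t=6.000: state=(1.966, 0.448)
t=6.500: state=(1.922, -0.434)
t=7.000: state=(1.621, -0.746)
t=7.500: state=(1.175, -1.063)
t=8.000: state=(0.514, -1.645)
t=8.500: state=(-0.532, -2.512)
t=9.000: state=(-1.683, -1.591)
t=9.230: state=(-1.937, -0.650)
compare at T: x=-1.937, y=-0.650

largest component: y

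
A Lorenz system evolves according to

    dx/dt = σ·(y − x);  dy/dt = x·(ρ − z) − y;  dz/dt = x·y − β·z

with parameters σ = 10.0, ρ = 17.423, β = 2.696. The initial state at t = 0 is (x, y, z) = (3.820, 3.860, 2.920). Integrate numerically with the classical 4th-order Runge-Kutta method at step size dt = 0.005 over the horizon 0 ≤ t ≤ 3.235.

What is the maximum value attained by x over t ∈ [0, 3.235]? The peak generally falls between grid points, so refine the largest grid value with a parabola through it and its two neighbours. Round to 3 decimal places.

max x = 12.794

t=0.000: state=(3.820, 3.860, 2.920)
step 1 (dt=0.005): k1=(0.400, 51.541, 6.873), k2=(1.679, 51.361, 7.323), k3=(1.642, 51.404, 7.331), k4=(2.888, 51.263, 7.790); state += dt/6·(k1+2k2+2k3+k4)
t=0.005: state=(3.828, 4.117, 2.957)
t=0.010: state=(3.849, 4.373, 2.998)
t=0.015: state=(3.881, 4.629, 3.044)
continuing one RK4 step at a time; state shown every 40 steps (Δt=0.2):
t=0.200: state=(10.352, 15.142, 12.948)
t=0.400: state=(7.827, 1.474, 24.600)
t=0.600: state=(0.457, -0.739, 14.244)
t=0.800: state=(-0.602, -0.945, 8.337)
t=1.000: state=(-1.895, -3.074, 5.233)
t=1.200: state=(-6.763, -10.778, 7.707)
t=1.400: state=(-11.447, -8.439, 25.001)
t=1.600: state=(-2.604, 0.007, 17.502)
t=1.800: state=(-0.704, -0.681, 10.250)
t=2.000: state=(-1.435, -2.237, 6.199)
t=2.200: state=(-4.897, -7.963, 6.049)
t=2.400: state=(-11.900, -12.758, 21.353)
t=2.600: state=(-4.497, -0.455, 20.163)
t=2.800: state=(-0.958, -0.662, 11.851)
t=3.000: state=(-1.431, -2.139, 7.141)
t=3.200: state=(-4.524, -7.273, 6.268)
t=3.235: state=(-5.584, -8.892, 7.070)
largest grid value and its neighbours: x(0.280)=12.78994, x(0.285)=12.79250, x(0.290)=12.77233
parabola through these three points peaks at t≈0.283 with x≈12.79420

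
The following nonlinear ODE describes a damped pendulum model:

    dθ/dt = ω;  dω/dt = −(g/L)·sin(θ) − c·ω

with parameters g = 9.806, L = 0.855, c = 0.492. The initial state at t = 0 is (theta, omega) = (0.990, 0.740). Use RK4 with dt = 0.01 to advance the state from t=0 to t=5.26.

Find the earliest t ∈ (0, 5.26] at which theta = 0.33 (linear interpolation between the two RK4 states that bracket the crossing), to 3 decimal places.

t = 0.483

t=0.000: state=(0.990, 0.740)
step 1 (dt=0.01): k1=(0.740, -9.952), k2=(0.690, -9.951), k3=(0.690, -9.950), k4=(0.641, -9.947); state += dt/6·(k1+2k2+2k3+k4)
t=0.010: state=(0.997, 0.640)
t=0.020: state=(1.003, 0.541)
t=0.030: state=(1.008, 0.442)
continuing one RK4 step at a time; state shown every 20 steps (Δt=0.2):
t=0.200: state=(0.943, -1.165)
t=0.400: state=(0.557, -2.568)
t=0.480: state=(0.339, -2.859)
next step: t=0.490: state=(0.310, -2.881) — theta has crossed 0.33
linear interpolation between t=0.480 (0.33871) and t=0.490 (0.31001) → t≈0.483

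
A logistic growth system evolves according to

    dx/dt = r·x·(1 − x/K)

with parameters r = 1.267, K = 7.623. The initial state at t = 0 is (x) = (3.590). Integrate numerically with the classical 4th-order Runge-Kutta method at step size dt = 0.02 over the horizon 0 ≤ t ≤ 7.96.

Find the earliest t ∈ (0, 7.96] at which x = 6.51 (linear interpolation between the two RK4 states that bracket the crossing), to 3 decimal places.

t = 1.486

t=0.000: state=(3.590)
step 1 (dt=0.02): k1=(2.406), k2=(2.408), k3=(2.408), k4=(2.410); state += dt/6·(k1+2k2+2k3+k4)
t=0.020: state=(3.638)
t=0.040: state=(3.686)
t=0.060: state=(3.735)
continuing one RK4 step at a time; state shown every 25 steps (Δt=0.5):
t=0.500: state=(4.776)
t=1.000: state=(5.791)
t=1.480: state=(6.503)
next step: t=1.500: state=(6.527) — x has crossed 6.51
linear interpolation between t=1.480 (6.50287) and t=1.500 (6.52687) → t≈1.486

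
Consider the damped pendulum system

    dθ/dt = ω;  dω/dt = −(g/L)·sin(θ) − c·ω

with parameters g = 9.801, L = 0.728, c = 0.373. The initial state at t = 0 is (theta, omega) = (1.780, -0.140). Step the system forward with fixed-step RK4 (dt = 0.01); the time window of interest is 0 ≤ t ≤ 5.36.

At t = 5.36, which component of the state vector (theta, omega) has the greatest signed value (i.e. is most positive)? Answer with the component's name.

largest component: omega

t=0.000: state=(1.780, -0.140)
step 1 (dt=0.01): k1=(-0.140, -13.117), k2=(-0.206, -13.095), k3=(-0.205, -13.096), k4=(-0.271, -13.074); state += dt/6·(k1+2k2+2k3+k4)
t=0.010: state=(1.778, -0.271)
t=0.020: state=(1.775, -0.401)
t=0.030: state=(1.770, -0.532)
continuing one RK4 step at a time; state shown every 20 steps (Δt=0.2):
t=0.200: state=(1.494, -2.700)
t=0.400: state=(0.726, -4.807)
t=0.600: state=(-0.297, -4.981)
t=0.800: state=(-1.111, -2.914)
t=1.000: state=(-1.423, -0.205)
t=1.200: state=(-1.204, 2.338)
t=1.400: state=(-0.534, 4.157)
t=1.600: state=(0.330, 4.098)
t=1.800: state=(0.978, 2.179)
t=2.000: state=(1.166, -0.303)
t=2.200: state=(0.874, -2.530)
t=2.400: state=(0.223, -3.711)
t=2.600: state=(-0.486, -3.073)
t=2.800: state=(-0.917, -1.122)
t=3.000: state=(-0.919, 1.077)
t=3.200: state=(-0.521, 2.748)
t=3.400: state=(0.091, 3.102)
t=3.600: state=(0.615, 1.937)
t=3.800: state=(0.817, 0.034)
t=4.000: state=(0.637, -1.745)
t=4.200: state=(0.176, -2.667)
t=4.400: state=(-0.337, -2.241)
t=4.600: state=(-0.651, -0.795)
t=4.800: state=(-0.640, 0.882)
t=5.000: state=(-0.332, 2.066)
t=5.200: state=(0.115, 2.195)
t=5.360: state=(0.418, 1.498)
compare at T: theta=0.418, omega=1.498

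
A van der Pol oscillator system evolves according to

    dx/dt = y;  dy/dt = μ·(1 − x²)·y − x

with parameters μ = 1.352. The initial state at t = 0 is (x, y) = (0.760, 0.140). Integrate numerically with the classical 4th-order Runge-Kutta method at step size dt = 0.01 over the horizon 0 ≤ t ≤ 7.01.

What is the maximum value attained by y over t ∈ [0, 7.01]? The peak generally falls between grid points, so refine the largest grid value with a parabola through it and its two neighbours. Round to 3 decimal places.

max y = 3.041

t=0.000: state=(0.760, 0.140)
step 1 (dt=0.01): k1=(0.140, -0.680), k2=(0.137, -0.683), k3=(0.137, -0.683), k4=(0.133, -0.686); state += dt/6·(k1+2k2+2k3+k4)
t=0.010: state=(0.761, 0.133)
t=0.020: state=(0.763, 0.126)
t=0.030: state=(0.764, 0.119)
continuing one RK4 step at a time; state shown every 25 steps (Δt=0.25):
t=0.250: state=(0.772, -0.046)
t=0.500: state=(0.735, -0.257)
t=0.750: state=(0.642, -0.497)
t=1.000: state=(0.483, -0.785)
t=1.250: state=(0.242, -1.159)
t=1.500: state=(-0.106, -1.642)
t=1.750: state=(-0.579, -2.111)
t=2.000: state=(-1.120, -2.084)
t=2.250: state=(-1.552, -1.278)
t=2.500: state=(-1.754, -0.387)
t=2.750: state=(-1.779, 0.128)
t=3.000: state=(-1.712, 0.380)
t=3.250: state=(-1.597, 0.526)
t=3.500: state=(-1.451, 0.645)
t=3.750: state=(-1.273, 0.781)
t=4.000: state=(-1.056, 0.967)
t=4.250: state=(-0.781, 1.254)
t=4.500: state=(-0.414, 1.719)
t=4.750: state=(0.099, 2.423)
t=5.000: state=(0.793, 3.029)
t=5.250: state=(1.505, 2.391)
t=5.500: state=(1.912, 0.893)
t=5.750: state=(2.010, 0.020)
t=6.000: state=(1.967, -0.308)
t=6.250: state=(1.871, -0.441)
t=6.500: state=(1.751, -0.522)
t=6.750: state=(1.611, -0.597)
t=7.000: state=(1.451, -0.689)
t=7.010: state=(1.444, -0.693)
largest grid value and its neighbours: y(5.020)=3.03931, y(5.030)=3.04072, y(5.040)=3.03962
parabola through these three points peaks at t≈5.031 with y≈3.04073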